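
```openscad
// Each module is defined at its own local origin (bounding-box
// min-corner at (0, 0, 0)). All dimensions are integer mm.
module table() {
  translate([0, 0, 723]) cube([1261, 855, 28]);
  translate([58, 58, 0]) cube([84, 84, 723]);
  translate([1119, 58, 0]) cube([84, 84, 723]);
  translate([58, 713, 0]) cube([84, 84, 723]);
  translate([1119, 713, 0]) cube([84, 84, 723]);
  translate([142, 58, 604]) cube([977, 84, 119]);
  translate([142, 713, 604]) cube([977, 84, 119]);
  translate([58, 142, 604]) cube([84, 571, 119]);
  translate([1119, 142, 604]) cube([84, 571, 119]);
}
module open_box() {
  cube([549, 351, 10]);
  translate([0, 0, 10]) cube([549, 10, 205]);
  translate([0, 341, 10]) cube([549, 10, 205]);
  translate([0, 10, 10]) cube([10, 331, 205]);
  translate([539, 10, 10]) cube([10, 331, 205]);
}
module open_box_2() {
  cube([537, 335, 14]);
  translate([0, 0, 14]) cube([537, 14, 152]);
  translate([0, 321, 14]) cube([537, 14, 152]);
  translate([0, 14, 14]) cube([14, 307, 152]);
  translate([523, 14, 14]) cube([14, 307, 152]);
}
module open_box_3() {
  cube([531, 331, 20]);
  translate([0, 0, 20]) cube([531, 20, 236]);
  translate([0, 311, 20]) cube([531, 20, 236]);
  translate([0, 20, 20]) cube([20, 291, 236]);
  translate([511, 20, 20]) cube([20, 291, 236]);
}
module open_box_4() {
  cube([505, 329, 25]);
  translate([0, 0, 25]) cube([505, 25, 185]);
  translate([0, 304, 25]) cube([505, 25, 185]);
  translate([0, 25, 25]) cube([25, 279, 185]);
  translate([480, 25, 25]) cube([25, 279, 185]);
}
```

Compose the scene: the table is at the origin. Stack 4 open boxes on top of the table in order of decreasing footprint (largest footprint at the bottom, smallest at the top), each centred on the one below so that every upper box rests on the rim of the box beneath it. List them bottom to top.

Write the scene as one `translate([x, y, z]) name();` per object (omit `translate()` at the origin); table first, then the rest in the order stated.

table();
translate([356, 252, 751]) open_box();
translate([362, 260, 966]) open_box_2();
translate([365, 262, 1132]) open_box_3();
translate([378, 263, 1388]) open_box_4();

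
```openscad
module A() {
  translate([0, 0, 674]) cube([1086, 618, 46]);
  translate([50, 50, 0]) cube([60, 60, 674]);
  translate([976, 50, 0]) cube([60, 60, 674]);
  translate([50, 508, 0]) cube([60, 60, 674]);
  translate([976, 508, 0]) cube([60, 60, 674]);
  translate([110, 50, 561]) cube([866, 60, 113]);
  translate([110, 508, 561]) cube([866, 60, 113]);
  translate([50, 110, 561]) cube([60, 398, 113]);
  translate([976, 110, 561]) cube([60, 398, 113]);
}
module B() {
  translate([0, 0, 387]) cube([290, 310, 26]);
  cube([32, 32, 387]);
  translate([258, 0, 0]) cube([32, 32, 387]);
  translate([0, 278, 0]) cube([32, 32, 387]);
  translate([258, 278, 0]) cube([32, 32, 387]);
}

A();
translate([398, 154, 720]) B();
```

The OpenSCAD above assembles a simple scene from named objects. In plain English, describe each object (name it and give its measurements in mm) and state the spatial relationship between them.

A is a table: top 1086 mm (x) × 618 mm (y), 46 mm thick, upper face at z = 720 mm, on four 60×60 mm square legs, each inset 50 mm from the nearest pair of top edges, running from z = 0 to the bottom of the top. Four apron rails, 60 mm thick and 113 mm tall, run between adjacent legs with their top edges flush with the underside of the top and their outer faces flush with the legs' outer faces.

B is a four-legged stool. The seat is a 290×310×26 mm slab whose top surface is at z = 413 mm; four square legs, each 32×32 mm in cross-section, run from the floor (z = 0) to the underside of the seat, each flush with a corner of the seat.

The stool is on top of the table, centred.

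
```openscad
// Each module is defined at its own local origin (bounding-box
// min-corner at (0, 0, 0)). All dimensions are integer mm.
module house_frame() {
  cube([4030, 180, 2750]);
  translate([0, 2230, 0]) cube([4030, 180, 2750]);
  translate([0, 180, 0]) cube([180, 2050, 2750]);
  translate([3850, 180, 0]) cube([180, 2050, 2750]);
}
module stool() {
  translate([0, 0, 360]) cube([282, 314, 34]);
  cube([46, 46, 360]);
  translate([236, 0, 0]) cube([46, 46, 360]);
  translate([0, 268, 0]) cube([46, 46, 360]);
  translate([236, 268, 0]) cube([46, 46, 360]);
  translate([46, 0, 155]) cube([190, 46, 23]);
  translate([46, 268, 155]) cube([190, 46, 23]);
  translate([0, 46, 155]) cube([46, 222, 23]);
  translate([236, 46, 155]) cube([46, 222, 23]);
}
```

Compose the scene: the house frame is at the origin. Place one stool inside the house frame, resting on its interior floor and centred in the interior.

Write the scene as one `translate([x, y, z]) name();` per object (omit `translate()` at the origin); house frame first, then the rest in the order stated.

house_frame();
translate([1874, 1048, 0]) stool();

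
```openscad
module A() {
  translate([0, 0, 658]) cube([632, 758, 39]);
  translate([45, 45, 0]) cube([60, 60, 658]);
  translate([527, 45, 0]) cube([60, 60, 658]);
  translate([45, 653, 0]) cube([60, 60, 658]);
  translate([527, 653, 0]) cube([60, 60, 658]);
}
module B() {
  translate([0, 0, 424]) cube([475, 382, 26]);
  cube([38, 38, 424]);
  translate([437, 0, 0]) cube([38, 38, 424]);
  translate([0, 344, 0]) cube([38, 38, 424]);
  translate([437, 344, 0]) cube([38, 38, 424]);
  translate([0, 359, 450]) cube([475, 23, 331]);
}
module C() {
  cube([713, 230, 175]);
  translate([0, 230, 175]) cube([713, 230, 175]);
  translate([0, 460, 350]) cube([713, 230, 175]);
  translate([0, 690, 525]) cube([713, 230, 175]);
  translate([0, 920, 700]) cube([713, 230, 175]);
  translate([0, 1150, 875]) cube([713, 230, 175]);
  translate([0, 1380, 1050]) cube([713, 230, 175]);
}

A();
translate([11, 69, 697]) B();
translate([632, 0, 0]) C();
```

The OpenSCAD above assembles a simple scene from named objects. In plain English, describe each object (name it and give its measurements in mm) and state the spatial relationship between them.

A is a table with a 632×758 mm rectangular top, 39 mm thick, top surface at z = 697 mm, supported by four 60×60 mm square legs, each inset 45 mm from the nearest pair of top edges, running from the floor.

B is a chair: 475×382 mm seat, 26 mm thick, top at z = 450 mm, on four 38 mm square corner legs flush with the seat edges. A 23 mm thick backrest slab spans the full seat width, extending 331 mm above the seat top, its back face flush with the seat's +y edge.

C is a run of 7 identical solid stair steps. Each tread is 713×230 mm and each step block is 175 mm high. Step 1 rests on the floor; step k is offset from step 1 by (k−1)×230 mm in y and (k−1)×175 mm in z.

The chair is on top of the table. The staircase is against the table's +x side, with their −y faces flush.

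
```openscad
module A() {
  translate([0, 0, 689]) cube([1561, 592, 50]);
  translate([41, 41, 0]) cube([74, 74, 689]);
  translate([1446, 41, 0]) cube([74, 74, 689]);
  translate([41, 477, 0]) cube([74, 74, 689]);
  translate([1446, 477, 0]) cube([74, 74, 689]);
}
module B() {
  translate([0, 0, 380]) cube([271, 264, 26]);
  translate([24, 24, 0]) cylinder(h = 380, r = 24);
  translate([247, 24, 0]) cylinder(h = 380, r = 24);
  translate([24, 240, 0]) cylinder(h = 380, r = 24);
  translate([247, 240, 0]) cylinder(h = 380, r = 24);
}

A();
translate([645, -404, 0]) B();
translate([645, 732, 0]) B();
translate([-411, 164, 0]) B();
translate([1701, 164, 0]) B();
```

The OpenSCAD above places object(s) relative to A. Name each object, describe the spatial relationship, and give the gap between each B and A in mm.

A is a table. B is a stool. Four stools sit around the table at the −y, +y, −x, +x sides. The gap between each stool and the table is 140 mm.

Each stool's nearest face is 140 mm from the table's bounding box.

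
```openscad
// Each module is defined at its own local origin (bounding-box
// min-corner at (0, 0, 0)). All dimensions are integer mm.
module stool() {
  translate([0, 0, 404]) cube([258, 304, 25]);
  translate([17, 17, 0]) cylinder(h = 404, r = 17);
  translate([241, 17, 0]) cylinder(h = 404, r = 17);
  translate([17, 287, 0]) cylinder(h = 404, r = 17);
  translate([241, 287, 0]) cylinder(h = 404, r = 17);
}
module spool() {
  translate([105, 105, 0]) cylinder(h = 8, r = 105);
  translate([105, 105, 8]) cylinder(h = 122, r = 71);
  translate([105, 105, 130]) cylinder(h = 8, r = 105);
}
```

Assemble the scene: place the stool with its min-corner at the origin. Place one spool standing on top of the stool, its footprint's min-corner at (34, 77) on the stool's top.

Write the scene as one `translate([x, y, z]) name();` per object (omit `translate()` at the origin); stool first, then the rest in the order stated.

stool();
translate([34, 77, 429]) spool();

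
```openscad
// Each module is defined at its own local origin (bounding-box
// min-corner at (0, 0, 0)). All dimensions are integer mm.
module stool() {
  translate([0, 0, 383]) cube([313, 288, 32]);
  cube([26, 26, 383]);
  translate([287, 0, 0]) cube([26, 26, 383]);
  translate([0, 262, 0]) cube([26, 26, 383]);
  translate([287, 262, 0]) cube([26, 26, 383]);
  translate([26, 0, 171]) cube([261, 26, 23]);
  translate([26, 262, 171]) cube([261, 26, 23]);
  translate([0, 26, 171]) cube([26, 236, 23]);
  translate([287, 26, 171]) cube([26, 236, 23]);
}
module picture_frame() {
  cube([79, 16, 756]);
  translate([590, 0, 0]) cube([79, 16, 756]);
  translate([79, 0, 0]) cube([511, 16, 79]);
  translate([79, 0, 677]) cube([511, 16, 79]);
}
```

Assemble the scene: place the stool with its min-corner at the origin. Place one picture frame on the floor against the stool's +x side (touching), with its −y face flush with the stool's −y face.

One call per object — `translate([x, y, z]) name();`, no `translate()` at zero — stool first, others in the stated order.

stool();
translate([313, 0, 0]) picture_frame();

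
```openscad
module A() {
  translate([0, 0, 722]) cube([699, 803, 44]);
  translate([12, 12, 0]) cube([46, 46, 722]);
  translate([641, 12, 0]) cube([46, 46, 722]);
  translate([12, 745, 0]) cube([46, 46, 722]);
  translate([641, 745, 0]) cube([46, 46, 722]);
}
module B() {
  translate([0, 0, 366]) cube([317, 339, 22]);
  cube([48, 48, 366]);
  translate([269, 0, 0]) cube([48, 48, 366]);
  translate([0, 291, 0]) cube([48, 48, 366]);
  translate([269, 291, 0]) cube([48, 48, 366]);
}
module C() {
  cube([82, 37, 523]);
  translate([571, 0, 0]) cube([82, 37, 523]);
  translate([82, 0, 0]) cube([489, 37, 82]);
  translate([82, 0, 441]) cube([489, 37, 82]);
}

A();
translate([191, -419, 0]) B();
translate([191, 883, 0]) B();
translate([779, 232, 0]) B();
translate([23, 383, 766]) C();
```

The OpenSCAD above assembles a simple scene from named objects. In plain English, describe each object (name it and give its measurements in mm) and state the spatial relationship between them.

A is a rectangular dining table. The top is 699×803×44 mm with its upper surface at z = 766 mm. It stands on four 46×46 mm square legs, each inset 12 mm from the nearest pair of top edges, running from the floor to the underside of the top.

B is a four-legged stool. The seat is 317×339 mm, 22 mm thick, top at z = 388 mm. It stands on four square legs, each 48×48 mm in cross-section, from z = 0 to the seat underside, each flush with a corner of the seat.

C is a rectangular picture frame lying in the x–z plane (depth along y). The opening is 489 mm wide (x) by 359 mm tall (z), surrounded by a border 82 mm wide on all four sides. The frame is 37 mm deep and is made of two full-height vertical stiles with two horizontal rails fitted between them.

Three stools sit around the table at the −y, +y, +x sides. The picture frame is on top of the table, centred.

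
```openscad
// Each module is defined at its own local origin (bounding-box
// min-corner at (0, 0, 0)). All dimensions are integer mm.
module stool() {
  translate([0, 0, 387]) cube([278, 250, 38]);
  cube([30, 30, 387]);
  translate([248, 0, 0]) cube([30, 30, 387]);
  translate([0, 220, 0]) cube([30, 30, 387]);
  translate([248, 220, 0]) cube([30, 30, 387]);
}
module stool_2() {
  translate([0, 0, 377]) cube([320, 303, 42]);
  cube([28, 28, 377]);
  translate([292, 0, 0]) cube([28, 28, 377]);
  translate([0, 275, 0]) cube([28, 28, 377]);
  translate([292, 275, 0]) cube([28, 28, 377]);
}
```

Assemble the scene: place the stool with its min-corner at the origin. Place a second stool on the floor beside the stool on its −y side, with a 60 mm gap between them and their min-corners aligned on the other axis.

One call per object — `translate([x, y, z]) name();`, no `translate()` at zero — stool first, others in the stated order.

stool();
translate([0, -363, 0]) stool_2();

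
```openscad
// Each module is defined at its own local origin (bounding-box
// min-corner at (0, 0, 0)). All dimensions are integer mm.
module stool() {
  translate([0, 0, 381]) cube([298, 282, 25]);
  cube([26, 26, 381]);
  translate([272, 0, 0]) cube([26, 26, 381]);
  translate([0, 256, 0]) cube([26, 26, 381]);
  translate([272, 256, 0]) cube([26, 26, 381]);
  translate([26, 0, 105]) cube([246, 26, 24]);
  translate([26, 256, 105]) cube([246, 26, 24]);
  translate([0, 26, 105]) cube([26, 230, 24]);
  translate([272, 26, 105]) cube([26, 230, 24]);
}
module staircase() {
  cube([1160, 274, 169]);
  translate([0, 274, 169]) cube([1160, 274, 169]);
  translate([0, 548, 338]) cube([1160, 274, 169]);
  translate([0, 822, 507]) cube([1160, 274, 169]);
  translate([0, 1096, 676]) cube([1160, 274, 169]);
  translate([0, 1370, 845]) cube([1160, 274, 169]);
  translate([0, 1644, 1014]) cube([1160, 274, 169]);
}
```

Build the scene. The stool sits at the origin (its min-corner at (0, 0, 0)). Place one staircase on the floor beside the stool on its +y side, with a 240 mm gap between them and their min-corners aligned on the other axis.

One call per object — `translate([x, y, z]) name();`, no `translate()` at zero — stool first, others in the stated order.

stool();
translate([0, 522, 0]) staircase();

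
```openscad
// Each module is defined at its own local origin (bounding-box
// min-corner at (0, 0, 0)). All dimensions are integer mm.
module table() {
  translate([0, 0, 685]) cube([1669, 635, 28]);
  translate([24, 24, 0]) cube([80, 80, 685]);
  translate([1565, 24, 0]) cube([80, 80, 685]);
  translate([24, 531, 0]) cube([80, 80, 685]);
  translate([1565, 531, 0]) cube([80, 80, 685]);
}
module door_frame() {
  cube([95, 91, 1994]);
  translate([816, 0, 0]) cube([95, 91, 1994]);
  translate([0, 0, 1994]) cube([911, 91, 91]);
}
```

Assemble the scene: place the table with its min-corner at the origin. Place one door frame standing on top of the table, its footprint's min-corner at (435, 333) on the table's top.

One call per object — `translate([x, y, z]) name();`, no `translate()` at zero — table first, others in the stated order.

table();
translate([435, 333, 713]) door_frame();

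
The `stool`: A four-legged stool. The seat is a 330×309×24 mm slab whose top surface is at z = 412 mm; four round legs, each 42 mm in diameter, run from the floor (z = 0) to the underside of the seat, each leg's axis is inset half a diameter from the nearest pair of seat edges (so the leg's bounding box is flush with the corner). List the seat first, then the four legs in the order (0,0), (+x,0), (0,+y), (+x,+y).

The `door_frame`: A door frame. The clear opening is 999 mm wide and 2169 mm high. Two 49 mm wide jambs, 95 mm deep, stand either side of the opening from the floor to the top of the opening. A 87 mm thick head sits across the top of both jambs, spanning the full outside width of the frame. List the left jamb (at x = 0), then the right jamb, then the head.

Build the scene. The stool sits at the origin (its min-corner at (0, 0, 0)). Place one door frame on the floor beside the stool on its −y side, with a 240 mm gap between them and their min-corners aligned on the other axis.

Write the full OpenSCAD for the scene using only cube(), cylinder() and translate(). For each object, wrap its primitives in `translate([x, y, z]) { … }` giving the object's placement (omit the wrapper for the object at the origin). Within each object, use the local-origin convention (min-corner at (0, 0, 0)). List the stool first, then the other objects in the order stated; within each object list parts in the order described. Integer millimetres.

translate([0, 0, 388]) cube([330, 309, 24]);
translate([21, 21, 0]) cylinder(h = 388, r = 21);
translate([309, 21, 0]) cylinder(h = 388, r = 21);
translate([21, 288, 0]) cylinder(h = 388, r = 21);
translate([309, 288, 0]) cylinder(h = 388, r = 21);
translate([0, -335, 0]) {
  cube([49, 95, 2169]);
  translate([1048, 0, 0]) cube([49, 95, 2169]);
  translate([0, 0, 2169]) cube([1097, 95, 87]);
}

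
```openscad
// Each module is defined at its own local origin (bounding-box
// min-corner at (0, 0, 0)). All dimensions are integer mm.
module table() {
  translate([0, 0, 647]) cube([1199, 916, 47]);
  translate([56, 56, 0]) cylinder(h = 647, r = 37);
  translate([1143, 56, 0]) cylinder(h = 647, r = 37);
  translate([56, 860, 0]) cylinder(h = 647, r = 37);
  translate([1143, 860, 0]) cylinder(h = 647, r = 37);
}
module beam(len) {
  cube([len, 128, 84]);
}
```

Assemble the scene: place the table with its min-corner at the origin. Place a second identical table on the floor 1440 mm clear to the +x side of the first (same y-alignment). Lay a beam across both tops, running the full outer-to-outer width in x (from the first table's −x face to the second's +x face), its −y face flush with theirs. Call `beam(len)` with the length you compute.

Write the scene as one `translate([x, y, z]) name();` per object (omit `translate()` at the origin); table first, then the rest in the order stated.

table();
translate([2639, 0, 0]) table();
translate([0, 0, 694]) beam(3838);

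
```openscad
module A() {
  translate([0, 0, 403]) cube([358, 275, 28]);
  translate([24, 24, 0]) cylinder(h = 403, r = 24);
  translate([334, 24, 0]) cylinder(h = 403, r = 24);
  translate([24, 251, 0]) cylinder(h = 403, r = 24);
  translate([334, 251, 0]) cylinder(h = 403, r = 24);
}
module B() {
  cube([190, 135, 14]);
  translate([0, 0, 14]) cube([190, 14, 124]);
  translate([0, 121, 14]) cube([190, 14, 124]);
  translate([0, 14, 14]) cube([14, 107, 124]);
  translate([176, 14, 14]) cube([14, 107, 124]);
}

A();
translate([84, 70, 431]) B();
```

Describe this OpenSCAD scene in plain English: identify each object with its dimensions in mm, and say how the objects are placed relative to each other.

A is a four-legged stool. The seat is a 358×275×28 mm slab whose top surface is at z = 431 mm; four round legs, each 48 mm in diameter, run from the floor (z = 0) to the underside of the seat, each leg's axis is inset half a diameter from the nearest pair of seat edges (so the leg's bounding box is flush with the corner).

B is an open storage box with external size 190×135×138 mm and wall thickness 14 mm (the base is also 14 mm thick). The base covers the whole footprint; the four walls stand on the base, with the y-facing walls full-width and the x-facing walls fitting between their inner faces.

The open box is on top of the stool, centred.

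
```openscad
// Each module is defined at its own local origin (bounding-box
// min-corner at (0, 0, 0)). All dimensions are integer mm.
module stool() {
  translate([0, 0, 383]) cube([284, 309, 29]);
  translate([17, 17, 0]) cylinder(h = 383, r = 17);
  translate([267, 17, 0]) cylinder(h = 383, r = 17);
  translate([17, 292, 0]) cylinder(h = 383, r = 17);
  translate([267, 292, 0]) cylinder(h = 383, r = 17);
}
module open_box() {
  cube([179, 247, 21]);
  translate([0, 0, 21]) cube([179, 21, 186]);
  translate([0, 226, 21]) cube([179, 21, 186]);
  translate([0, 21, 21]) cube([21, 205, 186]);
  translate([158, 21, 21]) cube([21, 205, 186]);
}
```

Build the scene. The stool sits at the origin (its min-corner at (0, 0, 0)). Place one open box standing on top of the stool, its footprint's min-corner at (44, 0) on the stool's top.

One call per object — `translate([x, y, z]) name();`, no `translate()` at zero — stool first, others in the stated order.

stool();
translate([44, 0, 412]) open_box();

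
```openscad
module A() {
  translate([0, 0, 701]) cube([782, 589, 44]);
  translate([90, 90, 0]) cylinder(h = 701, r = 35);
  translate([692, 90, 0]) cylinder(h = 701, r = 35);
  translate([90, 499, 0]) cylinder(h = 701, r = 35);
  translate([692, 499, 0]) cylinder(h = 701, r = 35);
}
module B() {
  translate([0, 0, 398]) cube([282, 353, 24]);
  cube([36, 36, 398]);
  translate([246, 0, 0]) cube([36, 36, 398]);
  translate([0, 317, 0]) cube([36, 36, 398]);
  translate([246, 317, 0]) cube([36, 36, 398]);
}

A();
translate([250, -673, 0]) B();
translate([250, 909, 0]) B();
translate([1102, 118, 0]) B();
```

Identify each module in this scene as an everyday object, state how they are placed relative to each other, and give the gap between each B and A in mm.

Each stool's nearest face is 320 mm from the table's bounding box.

A is a table. B is a stool. Three stools sit around the table at the −y, +y, +x sides. The gap between each stool and the table is 320 mm.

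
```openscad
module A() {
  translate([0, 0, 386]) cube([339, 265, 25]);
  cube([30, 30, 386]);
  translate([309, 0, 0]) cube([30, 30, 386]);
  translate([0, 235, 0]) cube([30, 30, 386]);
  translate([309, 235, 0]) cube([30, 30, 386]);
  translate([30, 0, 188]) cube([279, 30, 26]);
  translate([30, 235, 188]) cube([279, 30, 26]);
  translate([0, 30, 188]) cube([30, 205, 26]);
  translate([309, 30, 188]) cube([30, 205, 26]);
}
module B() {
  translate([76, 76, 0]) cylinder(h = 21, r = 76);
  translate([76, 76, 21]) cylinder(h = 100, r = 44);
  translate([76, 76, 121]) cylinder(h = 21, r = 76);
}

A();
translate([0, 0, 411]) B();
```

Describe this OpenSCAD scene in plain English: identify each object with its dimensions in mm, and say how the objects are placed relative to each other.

A is a simple wooden stool: a rectangular seat 339 mm (x) by 265 mm (y), 25 mm thick, top face at z = 411 mm, on four square legs, each 30×30 mm in cross-section. The legs rest on z = 0, each flush with a corner of the seat. Four stretchers, 30 mm wide and 26 mm tall, connect adjacent legs with their undersides at z = 188 mm, each running between the inner faces of the legs it joins and aligned with the legs' outer faces on the other axis.

B is a spool: two coaxial disc flanges of radius 76 mm and thickness 21 mm, joined by a core cylinder of radius 44 mm and height 100 mm. The lower flange rests on z = 0 and the three cylinders share a vertical axis.

The spool is on top of the stool.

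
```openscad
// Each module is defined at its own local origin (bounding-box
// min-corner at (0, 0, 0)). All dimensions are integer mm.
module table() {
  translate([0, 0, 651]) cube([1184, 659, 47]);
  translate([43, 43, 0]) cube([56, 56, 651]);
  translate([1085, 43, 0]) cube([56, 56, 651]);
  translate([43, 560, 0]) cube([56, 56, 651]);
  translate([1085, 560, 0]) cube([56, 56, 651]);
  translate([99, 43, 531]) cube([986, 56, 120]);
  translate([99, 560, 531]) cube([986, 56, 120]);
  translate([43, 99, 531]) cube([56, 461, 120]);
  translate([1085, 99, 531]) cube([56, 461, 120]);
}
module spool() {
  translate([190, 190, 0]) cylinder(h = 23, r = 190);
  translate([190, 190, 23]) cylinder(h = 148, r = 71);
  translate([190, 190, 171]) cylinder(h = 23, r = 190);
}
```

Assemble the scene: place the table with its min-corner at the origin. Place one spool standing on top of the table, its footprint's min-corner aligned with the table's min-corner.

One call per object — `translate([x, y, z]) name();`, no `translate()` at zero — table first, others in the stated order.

table();
translate([0, 0, 698]) spool();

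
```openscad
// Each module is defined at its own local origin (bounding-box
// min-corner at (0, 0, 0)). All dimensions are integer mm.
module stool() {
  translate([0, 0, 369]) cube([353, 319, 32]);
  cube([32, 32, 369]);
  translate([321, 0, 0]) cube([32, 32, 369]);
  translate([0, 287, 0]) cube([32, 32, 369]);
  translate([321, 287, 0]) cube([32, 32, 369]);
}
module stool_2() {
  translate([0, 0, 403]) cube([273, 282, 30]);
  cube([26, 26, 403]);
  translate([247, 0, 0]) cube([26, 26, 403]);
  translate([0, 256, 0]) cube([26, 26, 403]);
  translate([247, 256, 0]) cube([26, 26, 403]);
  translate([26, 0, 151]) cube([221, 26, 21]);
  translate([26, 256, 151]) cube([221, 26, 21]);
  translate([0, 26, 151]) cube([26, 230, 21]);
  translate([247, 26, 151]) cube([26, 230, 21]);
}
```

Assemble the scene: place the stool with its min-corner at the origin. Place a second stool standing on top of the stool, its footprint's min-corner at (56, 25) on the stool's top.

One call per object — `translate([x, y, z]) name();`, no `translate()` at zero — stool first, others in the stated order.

stool();
translate([56, 25, 401]) stool_2();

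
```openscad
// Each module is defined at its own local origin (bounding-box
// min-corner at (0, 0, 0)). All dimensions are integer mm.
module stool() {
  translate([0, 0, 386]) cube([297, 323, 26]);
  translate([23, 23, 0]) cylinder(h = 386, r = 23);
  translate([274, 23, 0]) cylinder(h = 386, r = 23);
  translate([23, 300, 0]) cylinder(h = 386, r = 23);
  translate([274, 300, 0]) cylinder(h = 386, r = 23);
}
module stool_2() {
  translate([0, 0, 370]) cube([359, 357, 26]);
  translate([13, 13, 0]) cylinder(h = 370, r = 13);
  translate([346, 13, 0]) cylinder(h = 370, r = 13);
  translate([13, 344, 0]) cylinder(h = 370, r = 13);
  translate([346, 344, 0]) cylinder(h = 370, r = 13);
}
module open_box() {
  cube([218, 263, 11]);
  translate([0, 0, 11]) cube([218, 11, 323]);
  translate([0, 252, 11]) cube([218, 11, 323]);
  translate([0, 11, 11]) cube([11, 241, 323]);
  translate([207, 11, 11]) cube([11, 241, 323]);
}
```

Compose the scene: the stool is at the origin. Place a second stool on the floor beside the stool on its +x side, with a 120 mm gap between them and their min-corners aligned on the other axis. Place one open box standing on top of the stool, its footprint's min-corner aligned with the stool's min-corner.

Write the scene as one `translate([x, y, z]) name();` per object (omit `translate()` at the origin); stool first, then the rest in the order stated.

stool();
translate([417, 0, 0]) stool_2();
translate([0, 0, 412]) open_box();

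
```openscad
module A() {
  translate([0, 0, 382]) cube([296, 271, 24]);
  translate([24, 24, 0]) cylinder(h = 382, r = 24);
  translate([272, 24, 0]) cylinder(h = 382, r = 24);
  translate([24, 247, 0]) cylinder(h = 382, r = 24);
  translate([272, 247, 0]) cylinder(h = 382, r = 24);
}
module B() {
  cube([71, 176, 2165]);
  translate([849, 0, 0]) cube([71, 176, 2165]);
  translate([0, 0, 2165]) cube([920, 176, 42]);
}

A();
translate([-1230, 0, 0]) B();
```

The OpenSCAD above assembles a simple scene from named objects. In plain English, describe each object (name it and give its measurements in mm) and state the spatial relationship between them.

A is a simple wooden stool: a rectangular seat 296 mm (x) by 271 mm (y), 24 mm thick, top face at z = 406 mm, on four round legs, each 48 mm in diameter. The legs rest on z = 0, each leg's axis is inset half a diameter from the nearest pair of seat edges (so the leg's bounding box is flush with the corner).

B is a rectangular door frame: two vertical jambs of 71×176 mm section, 2165 mm tall, with a clear opening 778 mm wide between their inner faces. A header 42 mm tall and 176 mm deep lies on top of the jambs and spans the full outside width.

The door frame is on the floor beside the stool on its −x side.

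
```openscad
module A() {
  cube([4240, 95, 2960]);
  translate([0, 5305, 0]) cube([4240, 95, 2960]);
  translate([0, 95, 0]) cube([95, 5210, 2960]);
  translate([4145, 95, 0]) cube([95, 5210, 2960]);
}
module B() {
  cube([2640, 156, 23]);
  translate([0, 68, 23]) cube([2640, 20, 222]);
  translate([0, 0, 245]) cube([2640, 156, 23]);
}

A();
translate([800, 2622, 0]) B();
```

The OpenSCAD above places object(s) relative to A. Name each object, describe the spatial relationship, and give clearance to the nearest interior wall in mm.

Clearances: x = 705, y = 2527; minimum 705 mm.

A is a house frame. B is an I-beam. The I-beam sits inside the house frame, centred. The clearance to the nearest interior wall is 705 mm.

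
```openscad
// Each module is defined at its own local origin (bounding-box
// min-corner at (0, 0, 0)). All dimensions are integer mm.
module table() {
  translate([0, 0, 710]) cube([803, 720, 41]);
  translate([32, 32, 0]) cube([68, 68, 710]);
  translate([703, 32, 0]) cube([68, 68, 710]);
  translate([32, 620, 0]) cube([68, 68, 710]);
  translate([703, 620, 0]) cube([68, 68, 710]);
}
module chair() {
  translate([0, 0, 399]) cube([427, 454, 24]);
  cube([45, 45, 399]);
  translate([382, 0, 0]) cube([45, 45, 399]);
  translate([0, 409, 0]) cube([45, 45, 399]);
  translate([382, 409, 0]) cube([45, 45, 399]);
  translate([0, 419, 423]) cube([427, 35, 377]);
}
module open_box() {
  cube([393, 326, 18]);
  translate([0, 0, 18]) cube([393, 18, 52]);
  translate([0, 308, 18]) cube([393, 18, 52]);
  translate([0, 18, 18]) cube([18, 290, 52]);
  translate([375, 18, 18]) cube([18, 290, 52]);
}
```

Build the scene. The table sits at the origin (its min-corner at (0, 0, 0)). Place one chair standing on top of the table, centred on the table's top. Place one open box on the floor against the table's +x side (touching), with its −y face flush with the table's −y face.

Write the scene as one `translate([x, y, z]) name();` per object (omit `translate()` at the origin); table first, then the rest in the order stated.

table();
translate([188, 133, 751]) chair();
translate([803, 0, 0]) open_box();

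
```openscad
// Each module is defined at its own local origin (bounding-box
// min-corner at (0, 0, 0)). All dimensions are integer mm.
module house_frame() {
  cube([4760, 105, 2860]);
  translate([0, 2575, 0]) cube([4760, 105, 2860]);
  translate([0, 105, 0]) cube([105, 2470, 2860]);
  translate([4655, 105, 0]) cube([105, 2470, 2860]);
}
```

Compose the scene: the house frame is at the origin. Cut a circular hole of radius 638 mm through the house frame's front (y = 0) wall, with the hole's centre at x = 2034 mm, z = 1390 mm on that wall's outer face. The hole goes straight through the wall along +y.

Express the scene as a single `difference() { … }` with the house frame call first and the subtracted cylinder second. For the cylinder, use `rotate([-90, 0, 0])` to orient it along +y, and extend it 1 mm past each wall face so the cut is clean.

difference() {
  house_frame();
  translate([2034, -1, 1390]) rotate([-90, 0, 0]) cylinder(h = 107, r = 638);
}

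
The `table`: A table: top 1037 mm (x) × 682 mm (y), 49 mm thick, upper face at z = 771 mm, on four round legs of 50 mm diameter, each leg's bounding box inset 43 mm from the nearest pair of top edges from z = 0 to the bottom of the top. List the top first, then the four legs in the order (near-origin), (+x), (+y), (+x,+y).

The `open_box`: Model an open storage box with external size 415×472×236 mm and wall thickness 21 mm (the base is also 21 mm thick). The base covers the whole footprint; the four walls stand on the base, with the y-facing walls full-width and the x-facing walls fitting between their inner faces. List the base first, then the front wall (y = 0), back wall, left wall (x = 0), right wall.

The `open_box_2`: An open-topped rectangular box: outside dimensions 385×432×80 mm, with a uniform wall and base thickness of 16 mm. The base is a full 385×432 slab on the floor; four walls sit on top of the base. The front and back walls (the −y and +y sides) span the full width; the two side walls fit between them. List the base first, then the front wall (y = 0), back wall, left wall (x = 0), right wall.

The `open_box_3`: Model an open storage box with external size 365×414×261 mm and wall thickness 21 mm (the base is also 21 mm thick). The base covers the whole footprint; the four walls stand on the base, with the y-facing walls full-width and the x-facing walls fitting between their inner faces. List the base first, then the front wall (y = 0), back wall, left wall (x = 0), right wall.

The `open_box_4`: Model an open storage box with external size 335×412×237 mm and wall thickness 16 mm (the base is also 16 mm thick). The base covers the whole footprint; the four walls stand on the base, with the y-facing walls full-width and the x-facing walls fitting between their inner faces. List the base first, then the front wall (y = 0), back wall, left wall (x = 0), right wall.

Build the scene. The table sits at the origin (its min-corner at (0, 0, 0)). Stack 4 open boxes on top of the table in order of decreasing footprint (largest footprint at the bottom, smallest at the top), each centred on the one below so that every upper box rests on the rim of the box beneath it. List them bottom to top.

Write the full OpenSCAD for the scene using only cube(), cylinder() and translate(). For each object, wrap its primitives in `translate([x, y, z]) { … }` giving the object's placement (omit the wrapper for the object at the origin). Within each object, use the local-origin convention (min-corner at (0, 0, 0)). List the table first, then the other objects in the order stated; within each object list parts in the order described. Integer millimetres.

translate([0, 0, 722]) cube([1037, 682, 49]);
translate([68, 68, 0]) cylinder(h = 722, r = 25);
translate([969, 68, 0]) cylinder(h = 722, r = 25);
translate([68, 614, 0]) cylinder(h = 722, r = 25);
translate([969, 614, 0]) cylinder(h = 722, r = 25);
translate([311, 105, 771]) {
  cube([415, 472, 21]);
  translate([0, 0, 21]) cube([415, 21, 215]);
  translate([0, 451, 21]) cube([415, 21, 215]);
  translate([0, 21, 21]) cube([21, 430, 215]);
  translate([394, 21, 21]) cube([21, 430, 215]);
}
translate([326, 125, 1007]) {
  cube([385, 432, 16]);
  translate([0, 0, 16]) cube([385, 16, 64]);
  translate([0, 416, 16]) cube([385, 16, 64]);
  translate([0, 16, 16]) cube([16, 400, 64]);
  translate([369, 16, 16]) cube([16, 400, 64]);
}
translate([336, 134, 1087]) {
  cube([365, 414, 21]);
  translate([0, 0, 21]) cube([365, 21, 240]);
  translate([0, 393, 21]) cube([365, 21, 240]);
  translate([0, 21, 21]) cube([21, 372, 240]);
  translate([344, 21, 21]) cube([21, 372, 240]);
}
translate([351, 135, 1348]) {
  cube([335, 412, 16]);
  translate([0, 0, 16]) cube([335, 16, 221]);
  translate([0, 396, 16]) cube([335, 16, 221]);
  translate([0, 16, 16]) cube([16, 380, 221]);
  translate([319, 16, 16]) cube([16, 380, 221]);
}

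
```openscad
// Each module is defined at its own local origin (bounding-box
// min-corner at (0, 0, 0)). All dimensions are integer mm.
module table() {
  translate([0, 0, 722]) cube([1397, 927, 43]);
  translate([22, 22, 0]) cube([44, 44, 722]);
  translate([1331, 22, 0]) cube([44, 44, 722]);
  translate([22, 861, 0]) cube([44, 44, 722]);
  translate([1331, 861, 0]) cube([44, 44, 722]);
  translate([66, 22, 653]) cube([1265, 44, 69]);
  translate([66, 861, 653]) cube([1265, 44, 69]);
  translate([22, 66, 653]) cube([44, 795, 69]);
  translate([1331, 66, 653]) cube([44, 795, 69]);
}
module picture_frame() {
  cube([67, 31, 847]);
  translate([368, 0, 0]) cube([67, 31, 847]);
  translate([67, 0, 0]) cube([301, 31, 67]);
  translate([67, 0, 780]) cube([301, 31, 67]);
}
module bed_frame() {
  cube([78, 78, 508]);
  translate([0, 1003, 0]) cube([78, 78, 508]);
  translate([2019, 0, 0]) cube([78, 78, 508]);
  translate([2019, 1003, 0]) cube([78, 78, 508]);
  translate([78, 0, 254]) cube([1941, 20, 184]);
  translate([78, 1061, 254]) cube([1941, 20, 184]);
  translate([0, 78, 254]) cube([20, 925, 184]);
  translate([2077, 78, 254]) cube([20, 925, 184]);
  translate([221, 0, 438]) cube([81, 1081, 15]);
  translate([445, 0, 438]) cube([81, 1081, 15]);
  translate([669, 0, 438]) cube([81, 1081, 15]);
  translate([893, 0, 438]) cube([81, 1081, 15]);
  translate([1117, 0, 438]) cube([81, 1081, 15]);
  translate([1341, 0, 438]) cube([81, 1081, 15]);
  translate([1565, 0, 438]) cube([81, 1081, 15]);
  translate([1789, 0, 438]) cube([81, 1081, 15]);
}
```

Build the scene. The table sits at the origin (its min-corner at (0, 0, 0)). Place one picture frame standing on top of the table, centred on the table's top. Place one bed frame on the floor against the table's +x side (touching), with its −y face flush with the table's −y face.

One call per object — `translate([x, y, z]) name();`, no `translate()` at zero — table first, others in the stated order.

table();
translate([481, 448, 765]) picture_frame();
translate([1397, 0, 0]) bed_frame();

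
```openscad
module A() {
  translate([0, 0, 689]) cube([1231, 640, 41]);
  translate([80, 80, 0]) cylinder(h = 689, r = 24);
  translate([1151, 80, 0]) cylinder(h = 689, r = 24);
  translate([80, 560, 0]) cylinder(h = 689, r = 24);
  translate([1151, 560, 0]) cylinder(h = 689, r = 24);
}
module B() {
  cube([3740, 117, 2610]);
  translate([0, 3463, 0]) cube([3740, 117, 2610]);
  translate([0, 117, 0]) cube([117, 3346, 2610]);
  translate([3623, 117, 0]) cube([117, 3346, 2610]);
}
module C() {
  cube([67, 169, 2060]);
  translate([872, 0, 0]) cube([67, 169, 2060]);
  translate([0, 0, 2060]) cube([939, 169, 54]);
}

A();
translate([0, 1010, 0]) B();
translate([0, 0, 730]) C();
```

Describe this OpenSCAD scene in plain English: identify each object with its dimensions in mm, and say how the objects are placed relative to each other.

A is a table with a 1231×640 mm rectangular top, 41 mm thick, top surface at z = 730 mm, supported by four round legs of 48 mm diameter, each leg's bounding box inset 56 mm from the nearest pair of top edges, running from the floor.

B is the wall frame of a small rectangular building: four walls, each 2610 mm tall and 117 mm thick, enclosing a footprint 3740 mm (x) by 3580 mm (y) outside-to-outside, with no floor or roof. The front and back walls (the −y and +y sides) span the full width; the two side walls fit between them.

C is a door frame. The clear opening is 805 mm wide and 2060 mm high. Two 67 mm wide jambs, 169 mm deep, stand either side of the opening from the floor to the top of the opening. A 54 mm thick head sits across the top of both jambs, spanning the full outside width of the frame.

The house frame is on the floor beside the table on its +y side. The door frame is on top of the table.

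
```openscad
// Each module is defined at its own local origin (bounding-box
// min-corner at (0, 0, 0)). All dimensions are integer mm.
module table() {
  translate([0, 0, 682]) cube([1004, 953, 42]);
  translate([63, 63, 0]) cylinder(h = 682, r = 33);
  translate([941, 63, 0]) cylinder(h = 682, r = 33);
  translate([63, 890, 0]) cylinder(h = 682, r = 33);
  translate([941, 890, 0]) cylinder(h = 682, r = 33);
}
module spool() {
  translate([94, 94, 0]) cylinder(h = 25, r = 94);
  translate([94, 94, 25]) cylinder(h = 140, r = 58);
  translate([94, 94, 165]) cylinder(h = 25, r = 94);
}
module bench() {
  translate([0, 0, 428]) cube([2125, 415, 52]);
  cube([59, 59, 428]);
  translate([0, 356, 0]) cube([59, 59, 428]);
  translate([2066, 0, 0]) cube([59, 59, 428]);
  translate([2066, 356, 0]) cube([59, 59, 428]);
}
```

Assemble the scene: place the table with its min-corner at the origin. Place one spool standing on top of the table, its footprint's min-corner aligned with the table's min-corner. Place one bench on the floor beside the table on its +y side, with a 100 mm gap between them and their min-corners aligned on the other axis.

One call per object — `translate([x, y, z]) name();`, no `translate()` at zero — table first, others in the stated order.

table();
translate([0, 0, 724]) spool();
translate([0, 1053, 0]) bench();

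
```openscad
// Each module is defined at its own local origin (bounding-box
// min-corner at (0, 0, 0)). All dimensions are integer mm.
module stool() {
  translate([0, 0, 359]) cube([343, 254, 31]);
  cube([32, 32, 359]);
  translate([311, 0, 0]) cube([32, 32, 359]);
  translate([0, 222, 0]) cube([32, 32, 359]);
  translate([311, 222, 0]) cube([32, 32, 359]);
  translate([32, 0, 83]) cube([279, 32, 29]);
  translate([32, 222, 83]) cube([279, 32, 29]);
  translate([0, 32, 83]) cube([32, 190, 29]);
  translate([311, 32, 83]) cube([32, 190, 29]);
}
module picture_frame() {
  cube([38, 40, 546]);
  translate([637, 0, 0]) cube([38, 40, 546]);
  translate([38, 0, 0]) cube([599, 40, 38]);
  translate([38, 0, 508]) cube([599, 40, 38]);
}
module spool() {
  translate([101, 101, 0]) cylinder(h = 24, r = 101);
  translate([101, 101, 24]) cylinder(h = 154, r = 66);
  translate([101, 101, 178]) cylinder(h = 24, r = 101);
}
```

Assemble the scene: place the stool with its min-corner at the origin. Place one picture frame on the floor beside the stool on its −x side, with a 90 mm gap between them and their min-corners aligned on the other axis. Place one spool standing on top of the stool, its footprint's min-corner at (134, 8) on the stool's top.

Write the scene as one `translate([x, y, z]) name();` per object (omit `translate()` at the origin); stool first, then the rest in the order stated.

stool();
translate([-765, 0, 0]) picture_frame();
translate([134, 8, 390]) spool();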